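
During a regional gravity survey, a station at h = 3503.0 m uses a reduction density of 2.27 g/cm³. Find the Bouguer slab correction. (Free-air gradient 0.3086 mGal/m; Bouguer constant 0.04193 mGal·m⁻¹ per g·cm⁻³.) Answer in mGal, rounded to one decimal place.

Bouguer slab correction = 0.04193 × 2.27 × 3503.0 = 333.4 mGal

333.4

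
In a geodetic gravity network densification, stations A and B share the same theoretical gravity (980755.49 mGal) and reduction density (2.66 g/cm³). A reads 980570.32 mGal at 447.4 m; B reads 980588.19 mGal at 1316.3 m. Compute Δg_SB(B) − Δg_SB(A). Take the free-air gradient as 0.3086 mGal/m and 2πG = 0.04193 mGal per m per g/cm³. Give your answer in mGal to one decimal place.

Δg_SB(A) = 980570.32 − 980755.49 + 0.3086×447.4 − 0.04193×2.66×447.4 = -97.00 mGal
Δg_SB(B) = 980588.19 − 980755.49 + 0.3086×1316.3 − 0.04193×2.66×1316.3 = 92.10 mGal
Difference = 92.10 − (-97.00) = 189.10 mGal

189.1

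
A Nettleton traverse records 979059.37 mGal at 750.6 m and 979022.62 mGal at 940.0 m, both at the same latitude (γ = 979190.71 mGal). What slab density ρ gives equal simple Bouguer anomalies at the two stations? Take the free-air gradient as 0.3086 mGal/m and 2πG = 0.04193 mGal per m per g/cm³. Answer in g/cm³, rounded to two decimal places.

2.73

Δg_obs = 979022.62 − 979059.37 = -36.75 mGal over Δh = 940.0 − 750.6 = 189.4 m
Equal Bouguer anomalies ⇒ Δg_obs + (0.3086 − 0.04193ρ)·Δh = 0
0.3086 − 0.04193ρ = −Δg_obs/Δh = 0.19403
ρ = (0.3086 − 0.19403) / 0.04193 = 2.73 g/cm³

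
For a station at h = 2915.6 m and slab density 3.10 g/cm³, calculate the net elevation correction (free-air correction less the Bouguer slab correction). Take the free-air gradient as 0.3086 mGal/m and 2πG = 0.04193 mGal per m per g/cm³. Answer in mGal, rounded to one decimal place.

Combined gradient = 0.3086 − 0.04193 × 3.10 = 0.1786170 mGal/m
Combined elevation correction = 0.1786170 × 2915.6 = 520.8 mGal

520.8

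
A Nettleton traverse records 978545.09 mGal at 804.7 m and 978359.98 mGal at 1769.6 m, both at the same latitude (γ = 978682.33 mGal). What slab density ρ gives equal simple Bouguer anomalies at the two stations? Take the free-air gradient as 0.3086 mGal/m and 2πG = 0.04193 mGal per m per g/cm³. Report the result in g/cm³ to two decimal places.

Δg_obs = 978359.98 − 978545.09 = -185.11 mGal over Δh = 1769.6 − 804.7 = 964.9 m
Equal Bouguer anomalies ⇒ Δg_obs + (0.3086 − 0.04193ρ)·Δh = 0
0.3086 − 0.04193ρ = −Δg_obs/Δh = 0.19184
ρ = (0.3086 − 0.19184) / 0.04193 = 2.78 g/cm³

2.78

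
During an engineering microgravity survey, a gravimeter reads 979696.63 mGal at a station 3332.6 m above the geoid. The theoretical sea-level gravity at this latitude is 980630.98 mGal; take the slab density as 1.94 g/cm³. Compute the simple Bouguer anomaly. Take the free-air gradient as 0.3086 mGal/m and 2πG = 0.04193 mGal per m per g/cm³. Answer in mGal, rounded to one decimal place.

-177.0

Free-air correction = 0.3086 × 3332.6 = 1028.44 mGal
Free-air anomaly = 979696.63 − 980630.98 + (1028.44) = 94.09 mGal
Bouguer slab correction = 0.04193 × 1.94 × 3332.6 = 271.09 mGal
Simple Bouguer anomaly = 94.09 − (271.09) = -177.00 mGal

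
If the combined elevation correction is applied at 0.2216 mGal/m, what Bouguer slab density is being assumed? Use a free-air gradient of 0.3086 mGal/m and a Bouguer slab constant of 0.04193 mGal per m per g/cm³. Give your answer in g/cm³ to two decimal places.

0.2216 = 0.3086 − 0.04193 × ρ
ρ = (0.3086 − 0.2216) / 0.04193 = 2.07 g/cm³

2.07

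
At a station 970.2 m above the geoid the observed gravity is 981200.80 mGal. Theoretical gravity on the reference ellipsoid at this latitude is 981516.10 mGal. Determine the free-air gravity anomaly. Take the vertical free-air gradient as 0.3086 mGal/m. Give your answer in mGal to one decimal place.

Free-air correction = 0.3086 × 970.2 = 299.40 mGal
Free-air anomaly = 981200.80 − 981516.10 + (299.40) = -15.90 mGal

-15.9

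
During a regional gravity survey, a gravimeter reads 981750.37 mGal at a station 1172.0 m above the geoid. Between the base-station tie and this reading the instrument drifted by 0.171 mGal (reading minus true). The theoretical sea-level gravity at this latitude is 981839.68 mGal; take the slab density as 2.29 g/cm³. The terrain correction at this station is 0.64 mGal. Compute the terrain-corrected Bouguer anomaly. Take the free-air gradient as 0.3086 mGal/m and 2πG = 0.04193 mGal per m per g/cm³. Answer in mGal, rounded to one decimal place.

160.3

Drift-corrected reading = 981750.37 − (0.171) = 981750.199 mGal
Free-air correction = 0.3086 × 1172.0 = 361.68 mGal
Free-air anomaly = 981750.199 − 981839.68 + (361.68) = 272.199 mGal
Bouguer slab correction = 0.04193 × 2.29 × 1172.0 = 112.54 mGal
Simple Bouguer anomaly = 272.199 − (112.54) = 159.659 mGal
Complete Bouguer anomaly = 159.659 + 0.64 = 160.299 mGal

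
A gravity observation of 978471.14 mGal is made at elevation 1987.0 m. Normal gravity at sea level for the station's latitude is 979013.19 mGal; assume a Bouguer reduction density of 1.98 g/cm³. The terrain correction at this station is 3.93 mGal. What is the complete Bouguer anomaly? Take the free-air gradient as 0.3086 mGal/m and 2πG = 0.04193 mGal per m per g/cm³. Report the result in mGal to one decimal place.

-89.9

Free-air correction = 0.3086 × 1987.0 = 613.19 mGal
Free-air anomaly = 978471.14 − 979013.19 + (613.19) = 71.14 mGal
Bouguer slab correction = 0.04193 × 1.98 × 1987.0 = 164.96 mGal
Simple Bouguer anomaly = 71.14 − (164.96) = -93.82 mGal
Complete Bouguer anomaly = -93.82 + 3.93 = -89.89 mGal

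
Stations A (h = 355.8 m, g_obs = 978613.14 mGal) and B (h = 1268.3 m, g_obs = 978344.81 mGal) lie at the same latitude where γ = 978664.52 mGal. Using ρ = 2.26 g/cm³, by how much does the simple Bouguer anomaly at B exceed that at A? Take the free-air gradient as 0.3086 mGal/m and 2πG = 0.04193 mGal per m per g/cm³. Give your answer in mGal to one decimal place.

-73.2

Δg_SB(A) = 978613.14 − 978664.52 + 0.3086×355.8 − 0.04193×2.26×355.8 = 24.70 mGal
Δg_SB(B) = 978344.81 − 978664.52 + 0.3086×1268.3 − 0.04193×2.26×1268.3 = -48.50 mGal
Difference = -48.50 − (24.70) = -73.20 mGal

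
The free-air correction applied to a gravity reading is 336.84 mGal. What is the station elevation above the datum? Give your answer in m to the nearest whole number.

1092

h = 336.84 / 0.3086 = 1091.51 m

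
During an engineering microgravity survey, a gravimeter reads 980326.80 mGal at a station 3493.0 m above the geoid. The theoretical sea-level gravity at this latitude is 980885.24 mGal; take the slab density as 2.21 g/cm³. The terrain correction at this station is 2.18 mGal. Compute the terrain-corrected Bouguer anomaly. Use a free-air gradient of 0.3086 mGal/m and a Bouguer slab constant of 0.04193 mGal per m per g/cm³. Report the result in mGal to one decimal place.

Free-air correction = 0.3086 × 3493.0 = 1077.94 mGal
Free-air anomaly = 980326.80 − 980885.24 + (1077.94) = 519.50 mGal
Bouguer slab correction = 0.04193 × 2.21 × 3493.0 = 323.68 mGal
Simple Bouguer anomaly = 519.50 − (323.68) = 195.82 mGal
Complete Bouguer anomaly = 195.82 + 2.18 = 198.00 mGal

198.0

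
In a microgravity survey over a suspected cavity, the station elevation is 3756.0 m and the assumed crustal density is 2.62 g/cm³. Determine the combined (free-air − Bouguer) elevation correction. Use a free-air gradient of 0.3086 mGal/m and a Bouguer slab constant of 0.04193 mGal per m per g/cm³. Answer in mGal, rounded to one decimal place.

746.5

Combined gradient = 0.3086 − 0.04193 × 2.62 = 0.1987434 mGal/m
Combined elevation correction = 0.1987434 × 3756.0 = 746.5 mGal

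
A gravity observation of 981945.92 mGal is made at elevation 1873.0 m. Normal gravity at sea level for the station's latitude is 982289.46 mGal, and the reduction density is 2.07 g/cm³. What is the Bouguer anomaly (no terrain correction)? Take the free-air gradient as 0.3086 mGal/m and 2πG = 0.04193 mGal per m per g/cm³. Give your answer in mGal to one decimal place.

Free-air correction = 0.3086 × 1873.0 = 578.01 mGal
Free-air anomaly = 981945.92 − 982289.46 + (578.01) = 234.47 mGal
Bouguer slab correction = 0.04193 × 2.07 × 1873.0 = 162.57 mGal
Simple Bouguer anomaly = 234.47 − (162.57) = 71.90 mGal

71.9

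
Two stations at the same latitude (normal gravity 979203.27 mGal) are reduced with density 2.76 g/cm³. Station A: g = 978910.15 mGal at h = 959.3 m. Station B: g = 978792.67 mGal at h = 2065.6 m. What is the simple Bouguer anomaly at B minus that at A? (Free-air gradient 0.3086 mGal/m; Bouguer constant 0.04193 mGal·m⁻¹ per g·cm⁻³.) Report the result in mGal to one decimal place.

95.9

Δg_SB(A) = 978910.15 − 979203.27 + 0.3086×959.3 − 0.04193×2.76×959.3 = -108.10 mGal
Δg_SB(B) = 978792.67 − 979203.27 + 0.3086×2065.6 − 0.04193×2.76×2065.6 = -12.20 mGal
Difference = -12.20 − (-108.10) = 95.90 mGal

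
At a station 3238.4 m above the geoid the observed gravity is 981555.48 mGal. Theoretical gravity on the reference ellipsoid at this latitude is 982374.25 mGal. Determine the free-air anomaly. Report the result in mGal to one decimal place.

180.6

Free-air correction = 0.3086 × 3238.4 = 999.37 mGal
Free-air anomaly = 981555.48 − 982374.25 + (999.37) = 180.60 mGal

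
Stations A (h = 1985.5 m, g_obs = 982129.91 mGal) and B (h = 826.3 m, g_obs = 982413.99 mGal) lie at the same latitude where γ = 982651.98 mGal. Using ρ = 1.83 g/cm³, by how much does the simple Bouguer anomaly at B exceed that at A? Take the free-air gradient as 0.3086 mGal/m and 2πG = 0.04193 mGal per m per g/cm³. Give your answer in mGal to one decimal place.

15.3

Δg_SB(A) = 982129.91 − 982651.98 + 0.3086×1985.5 − 0.04193×1.83×1985.5 = -61.70 mGal
Δg_SB(B) = 982413.99 − 982651.98 + 0.3086×826.3 − 0.04193×1.83×826.3 = -46.40 mGal
Difference = -46.40 − (-61.70) = 15.30 mGal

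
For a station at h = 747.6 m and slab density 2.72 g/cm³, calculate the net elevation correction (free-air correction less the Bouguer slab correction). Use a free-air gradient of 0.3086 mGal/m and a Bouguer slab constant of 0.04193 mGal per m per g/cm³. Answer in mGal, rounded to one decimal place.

145.4

Combined gradient = 0.3086 − 0.04193 × 2.72 = 0.1945504 mGal/m
Combined elevation correction = 0.1945504 × 747.6 = 145.4 mGal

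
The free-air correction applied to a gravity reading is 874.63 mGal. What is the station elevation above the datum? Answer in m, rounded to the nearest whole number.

h = 874.63 / 0.3086 = 2834.19 m

2834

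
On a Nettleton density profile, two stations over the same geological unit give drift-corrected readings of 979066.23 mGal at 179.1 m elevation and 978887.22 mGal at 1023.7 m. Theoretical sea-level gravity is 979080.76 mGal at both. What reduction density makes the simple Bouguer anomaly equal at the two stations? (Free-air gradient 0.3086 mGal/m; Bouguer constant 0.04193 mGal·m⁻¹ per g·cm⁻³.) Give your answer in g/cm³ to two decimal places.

Δg_obs = 978887.22 − 979066.23 = -179.01 mGal over Δh = 1023.7 − 179.1 = 844.6 m
Equal Bouguer anomalies ⇒ Δg_obs + (0.3086 − 0.04193ρ)·Δh = 0
0.3086 − 0.04193ρ = −Δg_obs/Δh = 0.21195
ρ = (0.3086 − 0.21195) / 0.04193 = 2.31 g/cm³

2.31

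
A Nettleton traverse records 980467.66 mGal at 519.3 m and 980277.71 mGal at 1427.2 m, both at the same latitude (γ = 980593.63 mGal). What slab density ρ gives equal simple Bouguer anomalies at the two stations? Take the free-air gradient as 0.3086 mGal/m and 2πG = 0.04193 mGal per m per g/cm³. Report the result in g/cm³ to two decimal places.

2.37

Δg_obs = 980277.71 − 980467.66 = -189.95 mGal over Δh = 1427.2 − 519.3 = 907.9 m
Equal Bouguer anomalies ⇒ Δg_obs + (0.3086 − 0.04193ρ)·Δh = 0
0.3086 − 0.04193ρ = −Δg_obs/Δh = 0.20922
ρ = (0.3086 − 0.20922) / 0.04193 = 2.37 g/cm³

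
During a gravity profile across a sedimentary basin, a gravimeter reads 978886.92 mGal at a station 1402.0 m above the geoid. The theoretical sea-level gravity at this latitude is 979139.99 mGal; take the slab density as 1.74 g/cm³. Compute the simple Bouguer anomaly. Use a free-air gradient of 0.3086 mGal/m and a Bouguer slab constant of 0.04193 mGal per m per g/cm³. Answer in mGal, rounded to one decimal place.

Free-air correction = 0.3086 × 1402.0 = 432.66 mGal
Free-air anomaly = 978886.92 − 979139.99 + (432.66) = 179.59 mGal
Bouguer slab correction = 0.04193 × 1.74 × 1402.0 = 102.29 mGal
Simple Bouguer anomaly = 179.59 − (102.29) = 77.30 mGal

77.3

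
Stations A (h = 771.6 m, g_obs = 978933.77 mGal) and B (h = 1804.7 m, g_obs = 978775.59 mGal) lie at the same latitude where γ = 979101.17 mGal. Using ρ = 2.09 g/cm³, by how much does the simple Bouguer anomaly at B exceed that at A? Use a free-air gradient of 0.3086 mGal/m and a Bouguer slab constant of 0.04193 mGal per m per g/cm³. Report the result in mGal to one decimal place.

70.1

Δg_SB(A) = 978933.77 − 979101.17 + 0.3086×771.6 − 0.04193×2.09×771.6 = 3.10 mGal
Δg_SB(B) = 978775.59 − 979101.17 + 0.3086×1804.7 − 0.04193×2.09×1804.7 = 73.20 mGal
Difference = 73.20 − (3.10) = 70.10 mGal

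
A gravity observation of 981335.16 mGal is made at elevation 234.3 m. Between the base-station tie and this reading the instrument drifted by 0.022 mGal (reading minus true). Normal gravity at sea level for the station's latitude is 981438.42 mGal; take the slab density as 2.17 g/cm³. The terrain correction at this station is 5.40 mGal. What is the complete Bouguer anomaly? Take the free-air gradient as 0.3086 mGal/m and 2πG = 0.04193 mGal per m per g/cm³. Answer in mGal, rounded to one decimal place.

-46.9

Drift-corrected reading = 981335.16 − (0.022) = 981335.138 mGal
Free-air correction = 0.3086 × 234.3 = 72.30 mGal
Free-air anomaly = 981335.138 − 981438.42 + (72.30) = -30.982 mGal
Bouguer slab correction = 0.04193 × 2.17 × 234.3 = 21.32 mGal
Simple Bouguer anomaly = -30.982 − (21.32) = -52.302 mGal
Complete Bouguer anomaly = -52.302 + 5.40 = -46.902 mGal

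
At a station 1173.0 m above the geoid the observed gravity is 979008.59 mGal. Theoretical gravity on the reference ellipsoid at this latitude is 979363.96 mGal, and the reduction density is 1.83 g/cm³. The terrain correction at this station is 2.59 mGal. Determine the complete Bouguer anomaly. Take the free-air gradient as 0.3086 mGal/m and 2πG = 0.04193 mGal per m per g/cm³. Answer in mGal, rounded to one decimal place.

-80.8

Free-air correction = 0.3086 × 1173.0 = 361.99 mGal
Free-air anomaly = 979008.59 − 979363.96 + (361.99) = 6.62 mGal
Bouguer slab correction = 0.04193 × 1.83 × 1173.0 = 90.01 mGal
Simple Bouguer anomaly = 6.62 − (90.01) = -83.39 mGal
Complete Bouguer anomaly = -83.39 + 2.59 = -80.80 mGal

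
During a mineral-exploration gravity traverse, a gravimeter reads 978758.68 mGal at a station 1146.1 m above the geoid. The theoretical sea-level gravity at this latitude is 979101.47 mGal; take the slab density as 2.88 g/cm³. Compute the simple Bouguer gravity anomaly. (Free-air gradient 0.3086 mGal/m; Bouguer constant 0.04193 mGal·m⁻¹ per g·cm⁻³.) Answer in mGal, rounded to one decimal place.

Free-air correction = 0.3086 × 1146.1 = 353.69 mGal
Free-air anomaly = 978758.68 − 979101.47 + (353.69) = 10.90 mGal
Bouguer slab correction = 0.04193 × 2.88 × 1146.1 = 138.40 mGal
Simple Bouguer anomaly = 10.90 − (138.40) = -127.50 mGal

-127.5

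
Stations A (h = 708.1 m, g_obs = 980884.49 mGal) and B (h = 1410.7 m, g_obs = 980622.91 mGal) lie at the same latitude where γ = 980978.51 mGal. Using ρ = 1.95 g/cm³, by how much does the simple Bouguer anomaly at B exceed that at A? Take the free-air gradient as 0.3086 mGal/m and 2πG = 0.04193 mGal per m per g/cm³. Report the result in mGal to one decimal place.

Δg_SB(A) = 980884.49 − 980978.51 + 0.3086×708.1 − 0.04193×1.95×708.1 = 66.60 mGal
Δg_SB(B) = 980622.91 − 980978.51 + 0.3086×1410.7 − 0.04193×1.95×1410.7 = -35.60 mGal
Difference = -35.60 − (66.60) = -102.20 mGal

-102.2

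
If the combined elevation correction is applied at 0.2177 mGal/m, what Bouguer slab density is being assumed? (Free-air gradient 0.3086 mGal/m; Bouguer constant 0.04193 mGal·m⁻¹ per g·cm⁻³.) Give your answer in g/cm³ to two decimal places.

2.17

0.2177 = 0.3086 − 0.04193 × ρ
ρ = (0.3086 − 0.2177) / 0.04193 = 2.17 g/cm³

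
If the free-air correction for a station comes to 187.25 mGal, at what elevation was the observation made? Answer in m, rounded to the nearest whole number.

607

h = 187.25 / 0.3086 = 606.77 m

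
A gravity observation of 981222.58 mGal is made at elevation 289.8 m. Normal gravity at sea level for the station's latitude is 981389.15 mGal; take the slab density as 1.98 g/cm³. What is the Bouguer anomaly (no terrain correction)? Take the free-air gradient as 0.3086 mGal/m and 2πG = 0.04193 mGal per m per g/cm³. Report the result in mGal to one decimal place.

Free-air correction = 0.3086 × 289.8 = 89.43 mGal
Free-air anomaly = 981222.58 − 981389.15 + (89.43) = -77.14 mGal
Bouguer slab correction = 0.04193 × 1.98 × 289.8 = 24.06 mGal
Simple Bouguer anomaly = -77.14 − (24.06) = -101.20 mGal

-101.2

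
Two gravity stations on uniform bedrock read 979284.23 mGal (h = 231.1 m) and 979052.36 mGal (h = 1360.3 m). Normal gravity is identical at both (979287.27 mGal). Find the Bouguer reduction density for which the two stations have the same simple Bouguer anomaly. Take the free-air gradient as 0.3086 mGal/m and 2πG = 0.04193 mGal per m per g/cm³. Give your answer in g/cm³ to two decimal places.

2.46

Δg_obs = 979052.36 − 979284.23 = -231.87 mGal over Δh = 1360.3 − 231.1 = 1129.2 m
Equal Bouguer anomalies ⇒ Δg_obs + (0.3086 − 0.04193ρ)·Δh = 0
0.3086 − 0.04193ρ = −Δg_obs/Δh = 0.20534
ρ = (0.3086 − 0.20534) / 0.04193 = 2.46 g/cm³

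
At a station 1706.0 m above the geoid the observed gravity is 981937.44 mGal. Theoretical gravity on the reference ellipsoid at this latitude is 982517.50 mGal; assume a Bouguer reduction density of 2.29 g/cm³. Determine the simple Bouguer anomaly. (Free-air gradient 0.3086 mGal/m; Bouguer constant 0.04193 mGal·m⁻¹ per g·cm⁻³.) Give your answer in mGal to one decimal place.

Free-air correction = 0.3086 × 1706.0 = 526.47 mGal
Free-air anomaly = 981937.44 − 982517.50 + (526.47) = -53.59 mGal
Bouguer slab correction = 0.04193 × 2.29 × 1706.0 = 163.81 mGal
Simple Bouguer anomaly = -53.59 − (163.81) = -217.40 mGal

-217.4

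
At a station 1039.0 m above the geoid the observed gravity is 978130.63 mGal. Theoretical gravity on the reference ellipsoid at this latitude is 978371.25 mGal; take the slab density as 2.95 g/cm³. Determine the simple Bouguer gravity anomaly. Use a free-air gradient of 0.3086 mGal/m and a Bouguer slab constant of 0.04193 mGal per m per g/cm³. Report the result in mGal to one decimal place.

Free-air correction = 0.3086 × 1039.0 = 320.64 mGal
Free-air anomaly = 978130.63 − 978371.25 + (320.64) = 80.02 mGal
Bouguer slab correction = 0.04193 × 2.95 × 1039.0 = 128.52 mGal
Simple Bouguer anomaly = 80.02 − (128.52) = -48.50 mGal

-48.5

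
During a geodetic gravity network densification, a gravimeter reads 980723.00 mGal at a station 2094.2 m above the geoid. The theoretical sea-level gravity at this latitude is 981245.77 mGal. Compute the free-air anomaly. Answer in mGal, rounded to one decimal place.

123.5

Free-air correction = 0.3086 × 2094.2 = 646.27 mGal
Free-air anomaly = 980723.00 − 981245.77 + (646.27) = 123.50 mGal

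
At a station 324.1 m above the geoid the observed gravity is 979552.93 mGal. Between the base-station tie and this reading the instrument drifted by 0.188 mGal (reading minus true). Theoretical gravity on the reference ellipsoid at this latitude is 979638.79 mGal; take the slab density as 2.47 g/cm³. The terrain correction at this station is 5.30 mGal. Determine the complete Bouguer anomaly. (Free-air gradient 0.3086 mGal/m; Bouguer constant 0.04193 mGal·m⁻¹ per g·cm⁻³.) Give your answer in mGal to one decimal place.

-14.3

Drift-corrected reading = 979552.93 − (0.188) = 979552.742 mGal
Free-air correction = 0.3086 × 324.1 = 100.02 mGal
Free-air anomaly = 979552.742 − 979638.79 + (100.02) = 13.972 mGal
Bouguer slab correction = 0.04193 × 2.47 × 324.1 = 33.57 mGal
Simple Bouguer anomaly = 13.972 − (33.57) = -19.598 mGal
Complete Bouguer anomaly = -19.598 + 5.30 = -14.298 mGal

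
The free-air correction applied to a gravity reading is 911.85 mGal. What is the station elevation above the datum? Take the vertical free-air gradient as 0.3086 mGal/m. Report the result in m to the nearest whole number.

h = 911.85 / 0.3086 = 2954.80 m

2955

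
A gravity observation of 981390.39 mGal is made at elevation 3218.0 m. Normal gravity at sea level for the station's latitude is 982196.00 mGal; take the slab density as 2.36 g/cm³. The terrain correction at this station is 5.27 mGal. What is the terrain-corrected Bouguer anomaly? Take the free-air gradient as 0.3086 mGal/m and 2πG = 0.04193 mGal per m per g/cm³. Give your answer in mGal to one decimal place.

Free-air correction = 0.3086 × 3218.0 = 993.07 mGal
Free-air anomaly = 981390.39 − 982196.00 + (993.07) = 187.46 mGal
Bouguer slab correction = 0.04193 × 2.36 × 3218.0 = 318.44 mGal
Simple Bouguer anomaly = 187.46 − (318.44) = -130.98 mGal
Complete Bouguer anomaly = -130.98 + 5.27 = -125.71 mGal

-125.7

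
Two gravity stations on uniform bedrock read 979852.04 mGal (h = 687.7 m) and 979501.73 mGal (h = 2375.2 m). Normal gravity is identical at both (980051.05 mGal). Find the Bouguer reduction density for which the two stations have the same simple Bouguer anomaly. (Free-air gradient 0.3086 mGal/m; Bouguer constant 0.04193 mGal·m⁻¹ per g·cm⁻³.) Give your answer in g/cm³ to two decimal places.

Δg_obs = 979501.73 − 979852.04 = -350.31 mGal over Δh = 2375.2 − 687.7 = 1687.5 m
Equal Bouguer anomalies ⇒ Δg_obs + (0.3086 − 0.04193ρ)·Δh = 0
0.3086 − 0.04193ρ = −Δg_obs/Δh = 0.20759
ρ = (0.3086 − 0.20759) / 0.04193 = 2.41 g/cm³

2.41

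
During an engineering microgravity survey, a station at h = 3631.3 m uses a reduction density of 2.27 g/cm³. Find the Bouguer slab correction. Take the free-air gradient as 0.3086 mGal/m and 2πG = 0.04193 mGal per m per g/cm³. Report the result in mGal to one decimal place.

345.6

Bouguer slab correction = 0.04193 × 2.27 × 3631.3 = 345.6 mGal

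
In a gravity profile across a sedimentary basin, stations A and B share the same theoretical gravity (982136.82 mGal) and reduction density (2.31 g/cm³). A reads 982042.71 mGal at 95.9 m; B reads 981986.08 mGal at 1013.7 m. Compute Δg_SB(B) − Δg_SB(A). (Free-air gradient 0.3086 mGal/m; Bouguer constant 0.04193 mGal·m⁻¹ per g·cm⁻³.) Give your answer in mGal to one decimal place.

137.7

Δg_SB(A) = 982042.71 − 982136.82 + 0.3086×95.9 − 0.04193×2.31×95.9 = -73.80 mGal
Δg_SB(B) = 981986.08 − 982136.82 + 0.3086×1013.7 − 0.04193×2.31×1013.7 = 63.90 mGal
Difference = 63.90 − (-73.80) = 137.70 mGal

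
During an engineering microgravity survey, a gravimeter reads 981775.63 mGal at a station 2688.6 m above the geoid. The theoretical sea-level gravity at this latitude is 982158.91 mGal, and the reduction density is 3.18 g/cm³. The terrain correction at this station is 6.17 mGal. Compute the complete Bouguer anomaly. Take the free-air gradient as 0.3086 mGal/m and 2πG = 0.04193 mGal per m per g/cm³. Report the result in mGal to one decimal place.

94.1

Free-air correction = 0.3086 × 2688.6 = 829.70 mGal
Free-air anomaly = 981775.63 − 982158.91 + (829.70) = 446.42 mGal
Bouguer slab correction = 0.04193 × 3.18 × 2688.6 = 358.49 mGal
Simple Bouguer anomaly = 446.42 − (358.49) = 87.93 mGal
Complete Bouguer anomaly = 87.93 + 6.17 = 94.10 mGal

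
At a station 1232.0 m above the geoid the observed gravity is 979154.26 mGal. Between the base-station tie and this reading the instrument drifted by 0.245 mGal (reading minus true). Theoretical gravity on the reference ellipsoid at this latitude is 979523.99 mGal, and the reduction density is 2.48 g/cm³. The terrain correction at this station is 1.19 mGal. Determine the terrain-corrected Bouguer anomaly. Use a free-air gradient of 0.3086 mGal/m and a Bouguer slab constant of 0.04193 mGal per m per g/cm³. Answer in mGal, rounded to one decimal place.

Drift-corrected reading = 979154.26 − (0.245) = 979154.015 mGal
Free-air correction = 0.3086 × 1232.0 = 380.20 mGal
Free-air anomaly = 979154.015 − 979523.99 + (380.20) = 10.225 mGal
Bouguer slab correction = 0.04193 × 2.48 × 1232.0 = 128.11 mGal
Simple Bouguer anomaly = 10.225 − (128.11) = -117.885 mGal
Complete Bouguer anomaly = -117.885 + 1.19 = -116.695 mGal

-116.7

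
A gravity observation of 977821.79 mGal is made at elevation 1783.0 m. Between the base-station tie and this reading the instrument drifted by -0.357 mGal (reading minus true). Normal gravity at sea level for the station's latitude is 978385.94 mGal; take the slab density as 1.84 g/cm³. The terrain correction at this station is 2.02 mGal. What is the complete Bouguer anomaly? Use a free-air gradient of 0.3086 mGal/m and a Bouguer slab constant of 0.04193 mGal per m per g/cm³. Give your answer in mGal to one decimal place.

Drift-corrected reading = 977821.79 − (-0.357) = 977822.147 mGal
Free-air correction = 0.3086 × 1783.0 = 550.23 mGal
Free-air anomaly = 977822.147 − 978385.94 + (550.23) = -13.563 mGal
Bouguer slab correction = 0.04193 × 1.84 × 1783.0 = 137.56 mGal
Simple Bouguer anomaly = -13.563 − (137.56) = -151.123 mGal
Complete Bouguer anomaly = -151.123 + 2.02 = -149.103 mGal

-149.1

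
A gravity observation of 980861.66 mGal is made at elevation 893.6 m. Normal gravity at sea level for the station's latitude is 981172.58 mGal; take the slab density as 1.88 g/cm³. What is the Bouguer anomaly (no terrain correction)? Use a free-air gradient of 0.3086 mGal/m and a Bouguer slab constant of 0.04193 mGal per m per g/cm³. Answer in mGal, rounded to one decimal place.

Free-air correction = 0.3086 × 893.6 = 275.76 mGal
Free-air anomaly = 980861.66 − 981172.58 + (275.76) = -35.16 mGal
Bouguer slab correction = 0.04193 × 1.88 × 893.6 = 70.44 mGal
Simple Bouguer anomaly = -35.16 − (70.44) = -105.60 mGal

-105.6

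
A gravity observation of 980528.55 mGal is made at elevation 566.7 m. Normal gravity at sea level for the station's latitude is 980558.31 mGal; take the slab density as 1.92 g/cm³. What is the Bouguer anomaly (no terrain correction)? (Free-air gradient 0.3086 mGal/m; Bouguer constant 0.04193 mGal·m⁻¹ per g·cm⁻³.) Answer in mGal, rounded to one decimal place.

99.5

Free-air correction = 0.3086 × 566.7 = 174.88 mGal
Free-air anomaly = 980528.55 − 980558.31 + (174.88) = 145.12 mGal
Bouguer slab correction = 0.04193 × 1.92 × 566.7 = 45.62 mGal
Simple Bouguer anomaly = 145.12 − (45.62) = 99.50 mGal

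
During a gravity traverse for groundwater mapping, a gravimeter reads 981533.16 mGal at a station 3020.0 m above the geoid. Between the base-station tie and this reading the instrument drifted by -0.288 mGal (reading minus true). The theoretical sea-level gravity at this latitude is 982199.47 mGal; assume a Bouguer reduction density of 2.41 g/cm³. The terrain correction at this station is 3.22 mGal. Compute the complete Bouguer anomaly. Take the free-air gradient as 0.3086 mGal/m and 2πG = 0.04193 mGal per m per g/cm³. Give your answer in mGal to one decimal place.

-36.0

Drift-corrected reading = 981533.16 − (-0.288) = 981533.448 mGal
Free-air correction = 0.3086 × 3020.0 = 931.97 mGal
Free-air anomaly = 981533.448 − 982199.47 + (931.97) = 265.948 mGal
Bouguer slab correction = 0.04193 × 2.41 × 3020.0 = 305.17 mGal
Simple Bouguer anomaly = 265.948 − (305.17) = -39.222 mGal
Complete Bouguer anomaly = -39.222 + 3.22 = -36.002 mGal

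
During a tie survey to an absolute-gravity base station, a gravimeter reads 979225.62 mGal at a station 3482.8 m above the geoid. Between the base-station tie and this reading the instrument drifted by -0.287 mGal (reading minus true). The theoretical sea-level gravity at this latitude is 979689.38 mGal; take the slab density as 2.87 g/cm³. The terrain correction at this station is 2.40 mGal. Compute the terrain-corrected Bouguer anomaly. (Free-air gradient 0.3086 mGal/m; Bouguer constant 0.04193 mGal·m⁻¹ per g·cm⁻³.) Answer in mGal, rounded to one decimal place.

Drift-corrected reading = 979225.62 − (-0.287) = 979225.907 mGal
Free-air correction = 0.3086 × 3482.8 = 1074.79 mGal
Free-air anomaly = 979225.907 − 979689.38 + (1074.79) = 611.317 mGal
Bouguer slab correction = 0.04193 × 2.87 × 3482.8 = 419.12 mGal
Simple Bouguer anomaly = 611.317 − (419.12) = 192.197 mGal
Complete Bouguer anomaly = 192.197 + 2.40 = 194.597 mGal

194.6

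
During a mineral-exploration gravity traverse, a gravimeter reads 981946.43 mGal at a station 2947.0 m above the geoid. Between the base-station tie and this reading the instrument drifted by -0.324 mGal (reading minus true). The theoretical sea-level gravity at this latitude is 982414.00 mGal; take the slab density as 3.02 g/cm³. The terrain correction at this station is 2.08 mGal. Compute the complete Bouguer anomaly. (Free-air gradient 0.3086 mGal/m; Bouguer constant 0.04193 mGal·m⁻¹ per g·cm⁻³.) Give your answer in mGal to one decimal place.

71.1

Drift-corrected reading = 981946.43 − (-0.324) = 981946.754 mGal
Free-air correction = 0.3086 × 2947.0 = 909.44 mGal
Free-air anomaly = 981946.754 − 982414.00 + (909.44) = 442.194 mGal
Bouguer slab correction = 0.04193 × 3.02 × 2947.0 = 373.17 mGal
Simple Bouguer anomaly = 442.194 − (373.17) = 69.024 mGal
Complete Bouguer anomaly = 69.024 + 2.08 = 71.104 mGal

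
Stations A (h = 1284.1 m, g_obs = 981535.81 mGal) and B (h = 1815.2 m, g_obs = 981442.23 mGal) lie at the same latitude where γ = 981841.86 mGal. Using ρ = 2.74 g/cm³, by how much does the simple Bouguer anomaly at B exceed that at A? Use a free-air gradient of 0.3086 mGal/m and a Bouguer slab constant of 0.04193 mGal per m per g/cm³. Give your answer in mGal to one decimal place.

Δg_SB(A) = 981535.81 − 981841.86 + 0.3086×1284.1 − 0.04193×2.74×1284.1 = -57.30 mGal
Δg_SB(B) = 981442.23 − 981841.86 + 0.3086×1815.2 − 0.04193×2.74×1815.2 = -48.00 mGal
Difference = -48.00 − (-57.30) = 9.30 mGal

9.3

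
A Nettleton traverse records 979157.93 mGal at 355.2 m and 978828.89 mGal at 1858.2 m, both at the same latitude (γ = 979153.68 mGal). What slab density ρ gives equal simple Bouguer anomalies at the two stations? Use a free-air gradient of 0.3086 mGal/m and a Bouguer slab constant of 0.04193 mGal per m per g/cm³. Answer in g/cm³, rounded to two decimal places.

Δg_obs = 978828.89 − 979157.93 = -329.04 mGal over Δh = 1858.2 − 355.2 = 1503.0 m
Equal Bouguer anomalies ⇒ Δg_obs + (0.3086 − 0.04193ρ)·Δh = 0
0.3086 − 0.04193ρ = −Δg_obs/Δh = 0.21892
ρ = (0.3086 − 0.21892) / 0.04193 = 2.14 g/cm³

2.14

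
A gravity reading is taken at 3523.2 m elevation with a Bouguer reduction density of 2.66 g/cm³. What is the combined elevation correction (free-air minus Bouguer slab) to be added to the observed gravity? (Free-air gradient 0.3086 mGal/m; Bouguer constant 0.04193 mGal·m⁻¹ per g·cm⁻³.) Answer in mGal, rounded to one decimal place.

694.3

Combined gradient = 0.3086 − 0.04193 × 2.66 = 0.1970662 mGal/m
Combined elevation correction = 0.1970662 × 3523.2 = 694.3 mGal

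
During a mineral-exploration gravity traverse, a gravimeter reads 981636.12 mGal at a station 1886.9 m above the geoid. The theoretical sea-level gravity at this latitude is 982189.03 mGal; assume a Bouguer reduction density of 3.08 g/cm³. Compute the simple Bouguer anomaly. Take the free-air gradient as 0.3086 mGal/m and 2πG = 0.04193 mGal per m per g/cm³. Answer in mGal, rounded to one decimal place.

-214.3

Free-air correction = 0.3086 × 1886.9 = 582.30 mGal
Free-air anomaly = 981636.12 − 982189.03 + (582.30) = 29.39 mGal
Bouguer slab correction = 0.04193 × 3.08 × 1886.9 = 243.68 mGal
Simple Bouguer anomaly = 29.39 − (243.68) = -214.29 mGal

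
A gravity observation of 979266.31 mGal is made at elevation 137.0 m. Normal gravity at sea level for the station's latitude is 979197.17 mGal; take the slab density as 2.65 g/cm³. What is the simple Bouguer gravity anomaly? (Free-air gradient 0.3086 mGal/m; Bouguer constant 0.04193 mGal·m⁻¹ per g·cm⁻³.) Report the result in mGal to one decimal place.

96.2

Free-air correction = 0.3086 × 137.0 = 42.28 mGal
Free-air anomaly = 979266.31 − 979197.17 + (42.28) = 111.42 mGal
Bouguer slab correction = 0.04193 × 2.65 × 137.0 = 15.22 mGal
Simple Bouguer anomaly = 111.42 − (15.22) = 96.20 mGal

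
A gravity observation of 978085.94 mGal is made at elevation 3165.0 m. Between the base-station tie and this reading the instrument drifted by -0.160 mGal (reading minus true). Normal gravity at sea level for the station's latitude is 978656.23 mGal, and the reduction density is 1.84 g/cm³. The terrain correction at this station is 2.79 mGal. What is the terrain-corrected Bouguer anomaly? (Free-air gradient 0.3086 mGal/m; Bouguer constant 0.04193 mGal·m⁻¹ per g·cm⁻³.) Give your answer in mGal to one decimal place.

165.2

Drift-corrected reading = 978085.94 − (-0.160) = 978086.100 mGal
Free-air correction = 0.3086 × 3165.0 = 976.72 mGal
Free-air anomaly = 978086.100 − 978656.23 + (976.72) = 406.590 mGal
Bouguer slab correction = 0.04193 × 1.84 × 3165.0 = 244.18 mGal
Simple Bouguer anomaly = 406.590 − (244.18) = 162.410 mGal
Complete Bouguer anomaly = 162.410 + 2.79 = 165.200 mGal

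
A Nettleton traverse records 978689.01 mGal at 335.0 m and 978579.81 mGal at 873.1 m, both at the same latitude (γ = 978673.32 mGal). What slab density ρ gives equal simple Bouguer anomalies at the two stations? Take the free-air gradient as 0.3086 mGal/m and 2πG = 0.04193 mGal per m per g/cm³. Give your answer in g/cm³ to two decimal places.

Δg_obs = 978579.81 − 978689.01 = -109.20 mGal over Δh = 873.1 − 335.0 = 538.1 m
Equal Bouguer anomalies ⇒ Δg_obs + (0.3086 − 0.04193ρ)·Δh = 0
0.3086 − 0.04193ρ = −Δg_obs/Δh = 0.20294
ρ = (0.3086 − 0.20294) / 0.04193 = 2.52 g/cm³

2.52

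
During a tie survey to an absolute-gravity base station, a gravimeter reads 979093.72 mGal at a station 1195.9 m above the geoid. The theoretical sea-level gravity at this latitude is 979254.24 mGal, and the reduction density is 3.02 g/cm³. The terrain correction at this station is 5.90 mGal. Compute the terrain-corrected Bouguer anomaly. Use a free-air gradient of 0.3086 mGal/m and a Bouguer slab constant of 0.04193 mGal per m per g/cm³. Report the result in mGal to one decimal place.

Free-air correction = 0.3086 × 1195.9 = 369.05 mGal
Free-air anomaly = 979093.72 − 979254.24 + (369.05) = 208.53 mGal
Bouguer slab correction = 0.04193 × 3.02 × 1195.9 = 151.44 mGal
Simple Bouguer anomaly = 208.53 − (151.44) = 57.09 mGal
Complete Bouguer anomaly = 57.09 + 5.90 = 62.99 mGal

63.0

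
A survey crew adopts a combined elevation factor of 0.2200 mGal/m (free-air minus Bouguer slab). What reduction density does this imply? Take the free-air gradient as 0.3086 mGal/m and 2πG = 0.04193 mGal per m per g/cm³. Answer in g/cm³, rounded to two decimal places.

0.2200 = 0.3086 − 0.04193 × ρ
ρ = (0.3086 − 0.2200) / 0.04193 = 2.11 g/cm³

2.11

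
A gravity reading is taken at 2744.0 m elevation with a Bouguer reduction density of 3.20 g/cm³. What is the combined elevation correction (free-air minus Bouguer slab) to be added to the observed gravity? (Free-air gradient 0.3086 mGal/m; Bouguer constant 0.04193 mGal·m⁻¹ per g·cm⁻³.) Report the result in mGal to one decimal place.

478.6

Combined gradient = 0.3086 − 0.04193 × 3.20 = 0.1744240 mGal/m
Combined elevation correction = 0.1744240 × 2744.0 = 478.6 mGal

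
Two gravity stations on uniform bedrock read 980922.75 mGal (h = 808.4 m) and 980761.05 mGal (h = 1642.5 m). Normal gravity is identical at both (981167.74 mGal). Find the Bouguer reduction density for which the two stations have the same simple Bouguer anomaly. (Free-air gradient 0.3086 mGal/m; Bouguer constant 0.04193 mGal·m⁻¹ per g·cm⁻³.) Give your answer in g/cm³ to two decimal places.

Δg_obs = 980761.05 − 980922.75 = -161.70 mGal over Δh = 1642.5 − 808.4 = 834.1 m
Equal Bouguer anomalies ⇒ Δg_obs + (0.3086 − 0.04193ρ)·Δh = 0
0.3086 − 0.04193ρ = −Δg_obs/Δh = 0.19386
ρ = (0.3086 − 0.19386) / 0.04193 = 2.74 g/cm³

2.74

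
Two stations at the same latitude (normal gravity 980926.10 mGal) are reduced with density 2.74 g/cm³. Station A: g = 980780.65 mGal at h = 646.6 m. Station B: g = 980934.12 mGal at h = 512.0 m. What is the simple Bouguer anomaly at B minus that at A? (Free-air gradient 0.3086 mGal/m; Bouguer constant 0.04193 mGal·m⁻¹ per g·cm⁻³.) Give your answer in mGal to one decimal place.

127.4

Δg_SB(A) = 980780.65 − 980926.10 + 0.3086×646.6 − 0.04193×2.74×646.6 = -20.20 mGal
Δg_SB(B) = 980934.12 − 980926.10 + 0.3086×512.0 − 0.04193×2.74×512.0 = 107.20 mGal
Difference = 107.20 − (-20.20) = 127.40 mGal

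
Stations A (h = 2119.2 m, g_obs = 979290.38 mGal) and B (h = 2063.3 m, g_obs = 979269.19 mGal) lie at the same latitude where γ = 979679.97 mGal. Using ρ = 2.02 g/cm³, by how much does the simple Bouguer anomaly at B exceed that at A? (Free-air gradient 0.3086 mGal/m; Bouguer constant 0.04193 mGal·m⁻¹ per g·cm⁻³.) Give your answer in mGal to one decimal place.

-33.7

Δg_SB(A) = 979290.38 − 979679.97 + 0.3086×2119.2 − 0.04193×2.02×2119.2 = 84.90 mGal
Δg_SB(B) = 979269.19 − 979679.97 + 0.3086×2063.3 − 0.04193×2.02×2063.3 = 51.20 mGal
Difference = 51.20 − (84.90) = -33.70 mGal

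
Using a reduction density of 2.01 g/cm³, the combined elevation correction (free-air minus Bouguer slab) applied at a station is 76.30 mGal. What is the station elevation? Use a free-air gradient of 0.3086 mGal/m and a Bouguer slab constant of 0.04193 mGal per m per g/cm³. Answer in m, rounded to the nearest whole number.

Combined gradient = 0.3086 − 0.04193 × 2.01 = 0.2243207 mGal/m
h = 76.30 / 0.2243207 = 340.14 m

340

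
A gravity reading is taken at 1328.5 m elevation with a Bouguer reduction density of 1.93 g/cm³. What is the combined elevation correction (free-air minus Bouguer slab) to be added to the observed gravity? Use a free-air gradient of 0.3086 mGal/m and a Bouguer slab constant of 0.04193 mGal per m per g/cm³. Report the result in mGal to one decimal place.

302.5

Combined gradient = 0.3086 − 0.04193 × 1.93 = 0.2276751 mGal/m
Combined elevation correction = 0.2276751 × 1328.5 = 302.5 mGal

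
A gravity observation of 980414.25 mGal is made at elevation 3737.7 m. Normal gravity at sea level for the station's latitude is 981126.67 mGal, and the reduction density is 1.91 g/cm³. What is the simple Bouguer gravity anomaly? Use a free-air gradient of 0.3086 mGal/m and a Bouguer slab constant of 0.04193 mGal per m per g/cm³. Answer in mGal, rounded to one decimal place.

141.7

Free-air correction = 0.3086 × 3737.7 = 1153.45 mGal
Free-air anomaly = 980414.25 − 981126.67 + (1153.45) = 441.03 mGal
Bouguer slab correction = 0.04193 × 1.91 × 3737.7 = 299.34 mGal
Simple Bouguer anomaly = 441.03 − (299.34) = 141.69 mGal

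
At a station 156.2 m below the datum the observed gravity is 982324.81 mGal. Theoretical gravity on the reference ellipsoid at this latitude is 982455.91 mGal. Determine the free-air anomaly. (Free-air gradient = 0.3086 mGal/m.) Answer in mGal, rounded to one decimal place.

Free-air correction = 0.3086 × -156.2 = -48.20 mGal
Free-air anomaly = 982324.81 − 982455.91 + (-48.20) = -179.30 mGal

-179.3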